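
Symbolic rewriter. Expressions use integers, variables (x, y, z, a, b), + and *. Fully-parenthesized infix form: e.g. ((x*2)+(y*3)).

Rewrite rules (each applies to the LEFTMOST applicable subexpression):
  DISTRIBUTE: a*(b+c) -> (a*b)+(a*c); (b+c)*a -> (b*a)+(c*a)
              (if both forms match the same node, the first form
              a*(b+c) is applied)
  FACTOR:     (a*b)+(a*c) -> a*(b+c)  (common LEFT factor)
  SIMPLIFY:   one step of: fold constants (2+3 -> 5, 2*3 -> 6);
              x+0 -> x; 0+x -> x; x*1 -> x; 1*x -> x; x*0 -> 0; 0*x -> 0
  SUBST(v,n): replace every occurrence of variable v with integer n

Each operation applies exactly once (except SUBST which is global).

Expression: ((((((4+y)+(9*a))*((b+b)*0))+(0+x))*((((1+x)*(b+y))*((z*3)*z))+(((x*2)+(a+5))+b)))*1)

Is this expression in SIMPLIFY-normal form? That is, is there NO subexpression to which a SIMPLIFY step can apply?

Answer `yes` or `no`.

Answer: no

Derivation:
Expression: ((((((4+y)+(9*a))*((b+b)*0))+(0+x))*((((1+x)*(b+y))*((z*3)*z))+(((x*2)+(a+5))+b)))*1)
Scanning for simplifiable subexpressions (pre-order)...
  at root: ((((((4+y)+(9*a))*((b+b)*0))+(0+x))*((((1+x)*(b+y))*((z*3)*z))+(((x*2)+(a+5))+b)))*1) (SIMPLIFIABLE)
  at L: (((((4+y)+(9*a))*((b+b)*0))+(0+x))*((((1+x)*(b+y))*((z*3)*z))+(((x*2)+(a+5))+b))) (not simplifiable)
  at LL: ((((4+y)+(9*a))*((b+b)*0))+(0+x)) (not simplifiable)
  at LLL: (((4+y)+(9*a))*((b+b)*0)) (not simplifiable)
  at LLLL: ((4+y)+(9*a)) (not simplifiable)
  at LLLLL: (4+y) (not simplifiable)
  at LLLLR: (9*a) (not simplifiable)
  at LLLR: ((b+b)*0) (SIMPLIFIABLE)
  at LLLRL: (b+b) (not simplifiable)
  at LLR: (0+x) (SIMPLIFIABLE)
  at LR: ((((1+x)*(b+y))*((z*3)*z))+(((x*2)+(a+5))+b)) (not simplifiable)
  at LRL: (((1+x)*(b+y))*((z*3)*z)) (not simplifiable)
  at LRLL: ((1+x)*(b+y)) (not simplifiable)
  at LRLLL: (1+x) (not simplifiable)
  at LRLLR: (b+y) (not simplifiable)
  at LRLR: ((z*3)*z) (not simplifiable)
  at LRLRL: (z*3) (not simplifiable)
  at LRR: (((x*2)+(a+5))+b) (not simplifiable)
  at LRRL: ((x*2)+(a+5)) (not simplifiable)
  at LRRLL: (x*2) (not simplifiable)
  at LRRLR: (a+5) (not simplifiable)
Found simplifiable subexpr at path root: ((((((4+y)+(9*a))*((b+b)*0))+(0+x))*((((1+x)*(b+y))*((z*3)*z))+(((x*2)+(a+5))+b)))*1)
One SIMPLIFY step would give: (((((4+y)+(9*a))*((b+b)*0))+(0+x))*((((1+x)*(b+y))*((z*3)*z))+(((x*2)+(a+5))+b)))
-> NOT in normal form.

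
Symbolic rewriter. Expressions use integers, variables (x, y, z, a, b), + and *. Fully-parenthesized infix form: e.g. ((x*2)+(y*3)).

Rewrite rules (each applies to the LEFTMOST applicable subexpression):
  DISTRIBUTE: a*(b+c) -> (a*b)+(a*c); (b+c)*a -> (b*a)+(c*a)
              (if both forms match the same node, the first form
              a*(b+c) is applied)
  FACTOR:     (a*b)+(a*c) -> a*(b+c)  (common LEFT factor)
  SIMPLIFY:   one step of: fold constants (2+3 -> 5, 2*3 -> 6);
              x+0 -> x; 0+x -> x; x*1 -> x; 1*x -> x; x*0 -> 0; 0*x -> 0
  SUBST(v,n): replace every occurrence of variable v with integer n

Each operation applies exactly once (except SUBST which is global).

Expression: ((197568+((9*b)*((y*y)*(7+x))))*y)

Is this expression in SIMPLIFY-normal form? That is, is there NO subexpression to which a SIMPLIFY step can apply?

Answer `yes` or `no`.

Answer: yes

Derivation:
Expression: ((197568+((9*b)*((y*y)*(7+x))))*y)
Scanning for simplifiable subexpressions (pre-order)...
  at root: ((197568+((9*b)*((y*y)*(7+x))))*y) (not simplifiable)
  at L: (197568+((9*b)*((y*y)*(7+x)))) (not simplifiable)
  at LR: ((9*b)*((y*y)*(7+x))) (not simplifiable)
  at LRL: (9*b) (not simplifiable)
  at LRR: ((y*y)*(7+x)) (not simplifiable)
  at LRRL: (y*y) (not simplifiable)
  at LRRR: (7+x) (not simplifiable)
Result: no simplifiable subexpression found -> normal form.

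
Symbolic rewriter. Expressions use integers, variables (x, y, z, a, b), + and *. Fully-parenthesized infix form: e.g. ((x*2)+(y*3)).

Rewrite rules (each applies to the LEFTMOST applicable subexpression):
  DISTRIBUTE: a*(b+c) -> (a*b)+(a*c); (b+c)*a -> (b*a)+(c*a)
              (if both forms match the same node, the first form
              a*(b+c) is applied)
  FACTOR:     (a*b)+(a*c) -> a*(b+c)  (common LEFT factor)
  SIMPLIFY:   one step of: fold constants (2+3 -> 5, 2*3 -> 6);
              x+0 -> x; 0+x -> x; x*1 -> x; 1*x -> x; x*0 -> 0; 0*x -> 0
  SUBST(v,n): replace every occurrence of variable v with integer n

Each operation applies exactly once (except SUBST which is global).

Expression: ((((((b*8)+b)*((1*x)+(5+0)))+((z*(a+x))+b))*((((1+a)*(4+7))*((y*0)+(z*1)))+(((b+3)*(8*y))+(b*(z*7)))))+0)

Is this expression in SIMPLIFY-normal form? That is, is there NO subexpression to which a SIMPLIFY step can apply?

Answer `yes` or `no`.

Expression: ((((((b*8)+b)*((1*x)+(5+0)))+((z*(a+x))+b))*((((1+a)*(4+7))*((y*0)+(z*1)))+(((b+3)*(8*y))+(b*(z*7)))))+0)
Scanning for simplifiable subexpressions (pre-order)...
  at root: ((((((b*8)+b)*((1*x)+(5+0)))+((z*(a+x))+b))*((((1+a)*(4+7))*((y*0)+(z*1)))+(((b+3)*(8*y))+(b*(z*7)))))+0) (SIMPLIFIABLE)
  at L: (((((b*8)+b)*((1*x)+(5+0)))+((z*(a+x))+b))*((((1+a)*(4+7))*((y*0)+(z*1)))+(((b+3)*(8*y))+(b*(z*7))))) (not simplifiable)
  at LL: ((((b*8)+b)*((1*x)+(5+0)))+((z*(a+x))+b)) (not simplifiable)
  at LLL: (((b*8)+b)*((1*x)+(5+0))) (not simplifiable)
  at LLLL: ((b*8)+b) (not simplifiable)
  at LLLLL: (b*8) (not simplifiable)
  at LLLR: ((1*x)+(5+0)) (not simplifiable)
  at LLLRL: (1*x) (SIMPLIFIABLE)
  at LLLRR: (5+0) (SIMPLIFIABLE)
  at LLR: ((z*(a+x))+b) (not simplifiable)
  at LLRL: (z*(a+x)) (not simplifiable)
  at LLRLR: (a+x) (not simplifiable)
  at LR: ((((1+a)*(4+7))*((y*0)+(z*1)))+(((b+3)*(8*y))+(b*(z*7)))) (not simplifiable)
  at LRL: (((1+a)*(4+7))*((y*0)+(z*1))) (not simplifiable)
  at LRLL: ((1+a)*(4+7)) (not simplifiable)
  at LRLLL: (1+a) (not simplifiable)
  at LRLLR: (4+7) (SIMPLIFIABLE)
  at LRLR: ((y*0)+(z*1)) (not simplifiable)
  at LRLRL: (y*0) (SIMPLIFIABLE)
  at LRLRR: (z*1) (SIMPLIFIABLE)
  at LRR: (((b+3)*(8*y))+(b*(z*7))) (not simplifiable)
  at LRRL: ((b+3)*(8*y)) (not simplifiable)
  at LRRLL: (b+3) (not simplifiable)
  at LRRLR: (8*y) (not simplifiable)
  at LRRR: (b*(z*7)) (not simplifiable)
  at LRRRR: (z*7) (not simplifiable)
Found simplifiable subexpr at path root: ((((((b*8)+b)*((1*x)+(5+0)))+((z*(a+x))+b))*((((1+a)*(4+7))*((y*0)+(z*1)))+(((b+3)*(8*y))+(b*(z*7)))))+0)
One SIMPLIFY step would give: (((((b*8)+b)*((1*x)+(5+0)))+((z*(a+x))+b))*((((1+a)*(4+7))*((y*0)+(z*1)))+(((b+3)*(8*y))+(b*(z*7)))))
-> NOT in normal form.

Answer: no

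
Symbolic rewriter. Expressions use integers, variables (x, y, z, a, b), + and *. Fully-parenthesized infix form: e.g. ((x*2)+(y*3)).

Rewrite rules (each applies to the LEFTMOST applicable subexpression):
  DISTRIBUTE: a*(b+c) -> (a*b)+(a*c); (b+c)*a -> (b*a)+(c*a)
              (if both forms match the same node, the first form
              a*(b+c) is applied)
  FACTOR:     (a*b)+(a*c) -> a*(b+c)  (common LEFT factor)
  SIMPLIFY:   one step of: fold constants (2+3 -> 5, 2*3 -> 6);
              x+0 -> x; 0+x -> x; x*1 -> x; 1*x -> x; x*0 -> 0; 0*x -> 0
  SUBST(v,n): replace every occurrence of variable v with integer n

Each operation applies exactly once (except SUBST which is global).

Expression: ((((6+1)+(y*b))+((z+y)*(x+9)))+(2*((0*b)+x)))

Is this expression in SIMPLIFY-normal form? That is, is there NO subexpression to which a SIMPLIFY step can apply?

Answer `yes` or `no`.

Expression: ((((6+1)+(y*b))+((z+y)*(x+9)))+(2*((0*b)+x)))
Scanning for simplifiable subexpressions (pre-order)...
  at root: ((((6+1)+(y*b))+((z+y)*(x+9)))+(2*((0*b)+x))) (not simplifiable)
  at L: (((6+1)+(y*b))+((z+y)*(x+9))) (not simplifiable)
  at LL: ((6+1)+(y*b)) (not simplifiable)
  at LLL: (6+1) (SIMPLIFIABLE)
  at LLR: (y*b) (not simplifiable)
  at LR: ((z+y)*(x+9)) (not simplifiable)
  at LRL: (z+y) (not simplifiable)
  at LRR: (x+9) (not simplifiable)
  at R: (2*((0*b)+x)) (not simplifiable)
  at RR: ((0*b)+x) (not simplifiable)
  at RRL: (0*b) (SIMPLIFIABLE)
Found simplifiable subexpr at path LLL: (6+1)
One SIMPLIFY step would give: (((7+(y*b))+((z+y)*(x+9)))+(2*((0*b)+x)))
-> NOT in normal form.

Answer: no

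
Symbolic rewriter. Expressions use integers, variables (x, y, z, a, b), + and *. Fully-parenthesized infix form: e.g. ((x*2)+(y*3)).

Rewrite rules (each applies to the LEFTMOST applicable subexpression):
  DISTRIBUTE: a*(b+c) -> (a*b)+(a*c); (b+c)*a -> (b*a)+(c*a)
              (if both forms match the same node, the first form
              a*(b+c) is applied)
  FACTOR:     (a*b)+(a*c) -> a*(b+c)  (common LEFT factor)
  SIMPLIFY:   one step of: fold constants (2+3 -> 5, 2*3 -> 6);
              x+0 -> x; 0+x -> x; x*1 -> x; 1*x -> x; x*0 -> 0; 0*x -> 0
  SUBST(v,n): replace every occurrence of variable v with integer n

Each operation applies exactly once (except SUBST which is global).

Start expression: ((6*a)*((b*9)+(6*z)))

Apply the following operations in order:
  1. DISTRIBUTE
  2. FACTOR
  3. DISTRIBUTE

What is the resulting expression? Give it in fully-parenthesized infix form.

Start: ((6*a)*((b*9)+(6*z)))
Apply DISTRIBUTE at root (target: ((6*a)*((b*9)+(6*z)))): ((6*a)*((b*9)+(6*z))) -> (((6*a)*(b*9))+((6*a)*(6*z)))
Apply FACTOR at root (target: (((6*a)*(b*9))+((6*a)*(6*z)))): (((6*a)*(b*9))+((6*a)*(6*z))) -> ((6*a)*((b*9)+(6*z)))
Apply DISTRIBUTE at root (target: ((6*a)*((b*9)+(6*z)))): ((6*a)*((b*9)+(6*z))) -> (((6*a)*(b*9))+((6*a)*(6*z)))

Answer: (((6*a)*(b*9))+((6*a)*(6*z)))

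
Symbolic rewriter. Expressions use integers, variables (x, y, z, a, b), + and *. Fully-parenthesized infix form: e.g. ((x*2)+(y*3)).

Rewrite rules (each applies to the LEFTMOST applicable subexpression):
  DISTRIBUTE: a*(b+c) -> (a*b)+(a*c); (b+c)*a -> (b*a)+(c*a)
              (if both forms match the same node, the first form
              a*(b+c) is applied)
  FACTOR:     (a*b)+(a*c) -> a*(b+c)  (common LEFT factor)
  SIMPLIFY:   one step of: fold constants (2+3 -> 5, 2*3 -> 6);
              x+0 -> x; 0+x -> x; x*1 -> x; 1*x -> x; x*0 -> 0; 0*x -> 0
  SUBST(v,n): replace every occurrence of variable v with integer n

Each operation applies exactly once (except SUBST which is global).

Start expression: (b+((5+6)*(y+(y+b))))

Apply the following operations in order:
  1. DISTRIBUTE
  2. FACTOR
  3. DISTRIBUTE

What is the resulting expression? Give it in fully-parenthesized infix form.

Start: (b+((5+6)*(y+(y+b))))
Apply DISTRIBUTE at R (target: ((5+6)*(y+(y+b)))): (b+((5+6)*(y+(y+b)))) -> (b+(((5+6)*y)+((5+6)*(y+b))))
Apply FACTOR at R (target: (((5+6)*y)+((5+6)*(y+b)))): (b+(((5+6)*y)+((5+6)*(y+b)))) -> (b+((5+6)*(y+(y+b))))
Apply DISTRIBUTE at R (target: ((5+6)*(y+(y+b)))): (b+((5+6)*(y+(y+b)))) -> (b+(((5+6)*y)+((5+6)*(y+b))))

Answer: (b+(((5+6)*y)+((5+6)*(y+b))))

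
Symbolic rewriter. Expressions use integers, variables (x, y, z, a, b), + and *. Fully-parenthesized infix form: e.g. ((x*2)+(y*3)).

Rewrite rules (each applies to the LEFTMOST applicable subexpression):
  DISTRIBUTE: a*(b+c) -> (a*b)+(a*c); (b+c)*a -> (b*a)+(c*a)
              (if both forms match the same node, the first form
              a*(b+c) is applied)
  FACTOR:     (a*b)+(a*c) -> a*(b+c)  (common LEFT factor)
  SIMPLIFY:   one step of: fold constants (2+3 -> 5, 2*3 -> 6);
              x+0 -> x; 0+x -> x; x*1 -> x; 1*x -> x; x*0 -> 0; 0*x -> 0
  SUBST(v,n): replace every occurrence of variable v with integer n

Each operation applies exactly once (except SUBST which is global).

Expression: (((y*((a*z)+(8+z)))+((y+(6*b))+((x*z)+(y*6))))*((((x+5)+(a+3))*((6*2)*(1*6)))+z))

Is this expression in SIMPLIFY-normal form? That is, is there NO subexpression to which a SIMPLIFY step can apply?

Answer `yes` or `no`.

Answer: no

Derivation:
Expression: (((y*((a*z)+(8+z)))+((y+(6*b))+((x*z)+(y*6))))*((((x+5)+(a+3))*((6*2)*(1*6)))+z))
Scanning for simplifiable subexpressions (pre-order)...
  at root: (((y*((a*z)+(8+z)))+((y+(6*b))+((x*z)+(y*6))))*((((x+5)+(a+3))*((6*2)*(1*6)))+z)) (not simplifiable)
  at L: ((y*((a*z)+(8+z)))+((y+(6*b))+((x*z)+(y*6)))) (not simplifiable)
  at LL: (y*((a*z)+(8+z))) (not simplifiable)
  at LLR: ((a*z)+(8+z)) (not simplifiable)
  at LLRL: (a*z) (not simplifiable)
  at LLRR: (8+z) (not simplifiable)
  at LR: ((y+(6*b))+((x*z)+(y*6))) (not simplifiable)
  at LRL: (y+(6*b)) (not simplifiable)
  at LRLR: (6*b) (not simplifiable)
  at LRR: ((x*z)+(y*6)) (not simplifiable)
  at LRRL: (x*z) (not simplifiable)
  at LRRR: (y*6) (not simplifiable)
  at R: ((((x+5)+(a+3))*((6*2)*(1*6)))+z) (not simplifiable)
  at RL: (((x+5)+(a+3))*((6*2)*(1*6))) (not simplifiable)
  at RLL: ((x+5)+(a+3)) (not simplifiable)
  at RLLL: (x+5) (not simplifiable)
  at RLLR: (a+3) (not simplifiable)
  at RLR: ((6*2)*(1*6)) (not simplifiable)
  at RLRL: (6*2) (SIMPLIFIABLE)
  at RLRR: (1*6) (SIMPLIFIABLE)
Found simplifiable subexpr at path RLRL: (6*2)
One SIMPLIFY step would give: (((y*((a*z)+(8+z)))+((y+(6*b))+((x*z)+(y*6))))*((((x+5)+(a+3))*(12*(1*6)))+z))
-> NOT in normal form.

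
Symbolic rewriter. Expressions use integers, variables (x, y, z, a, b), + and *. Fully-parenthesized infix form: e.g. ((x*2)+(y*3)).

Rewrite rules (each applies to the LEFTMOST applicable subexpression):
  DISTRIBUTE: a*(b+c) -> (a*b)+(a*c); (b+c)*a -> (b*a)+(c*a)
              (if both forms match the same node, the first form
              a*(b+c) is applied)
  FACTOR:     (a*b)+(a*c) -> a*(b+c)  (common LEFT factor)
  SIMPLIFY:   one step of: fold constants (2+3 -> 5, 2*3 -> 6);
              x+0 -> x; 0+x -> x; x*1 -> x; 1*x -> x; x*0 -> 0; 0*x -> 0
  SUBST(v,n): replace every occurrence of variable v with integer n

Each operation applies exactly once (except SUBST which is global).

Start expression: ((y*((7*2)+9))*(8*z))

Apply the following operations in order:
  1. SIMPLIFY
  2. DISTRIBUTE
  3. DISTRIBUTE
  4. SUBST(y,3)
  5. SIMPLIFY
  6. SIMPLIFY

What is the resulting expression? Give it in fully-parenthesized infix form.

Start: ((y*((7*2)+9))*(8*z))
Apply SIMPLIFY at LRL (target: (7*2)): ((y*((7*2)+9))*(8*z)) -> ((y*(14+9))*(8*z))
Apply DISTRIBUTE at L (target: (y*(14+9))): ((y*(14+9))*(8*z)) -> (((y*14)+(y*9))*(8*z))
Apply DISTRIBUTE at root (target: (((y*14)+(y*9))*(8*z))): (((y*14)+(y*9))*(8*z)) -> (((y*14)*(8*z))+((y*9)*(8*z)))
Apply SUBST(y,3): (((y*14)*(8*z))+((y*9)*(8*z))) -> (((3*14)*(8*z))+((3*9)*(8*z)))
Apply SIMPLIFY at LL (target: (3*14)): (((3*14)*(8*z))+((3*9)*(8*z))) -> ((42*(8*z))+((3*9)*(8*z)))
Apply SIMPLIFY at RL (target: (3*9)): ((42*(8*z))+((3*9)*(8*z))) -> ((42*(8*z))+(27*(8*z)))

Answer: ((42*(8*z))+(27*(8*z)))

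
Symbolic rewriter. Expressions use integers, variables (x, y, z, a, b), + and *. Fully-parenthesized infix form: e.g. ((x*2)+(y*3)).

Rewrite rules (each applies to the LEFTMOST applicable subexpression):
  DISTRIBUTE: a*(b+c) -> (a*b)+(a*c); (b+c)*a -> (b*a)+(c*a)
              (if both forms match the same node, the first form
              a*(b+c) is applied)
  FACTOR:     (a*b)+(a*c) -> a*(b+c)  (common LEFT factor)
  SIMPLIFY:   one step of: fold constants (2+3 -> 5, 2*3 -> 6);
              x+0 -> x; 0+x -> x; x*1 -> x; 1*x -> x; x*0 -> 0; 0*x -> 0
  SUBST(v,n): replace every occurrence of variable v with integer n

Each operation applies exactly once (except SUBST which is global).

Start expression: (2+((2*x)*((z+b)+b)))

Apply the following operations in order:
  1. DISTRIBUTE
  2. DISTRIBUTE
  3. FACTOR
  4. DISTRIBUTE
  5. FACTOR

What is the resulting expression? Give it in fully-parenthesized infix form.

Answer: (2+(((2*x)*(z+b))+((2*x)*b)))

Derivation:
Start: (2+((2*x)*((z+b)+b)))
Apply DISTRIBUTE at R (target: ((2*x)*((z+b)+b))): (2+((2*x)*((z+b)+b))) -> (2+(((2*x)*(z+b))+((2*x)*b)))
Apply DISTRIBUTE at RL (target: ((2*x)*(z+b))): (2+(((2*x)*(z+b))+((2*x)*b))) -> (2+((((2*x)*z)+((2*x)*b))+((2*x)*b)))
Apply FACTOR at RL (target: (((2*x)*z)+((2*x)*b))): (2+((((2*x)*z)+((2*x)*b))+((2*x)*b))) -> (2+(((2*x)*(z+b))+((2*x)*b)))
Apply DISTRIBUTE at RL (target: ((2*x)*(z+b))): (2+(((2*x)*(z+b))+((2*x)*b))) -> (2+((((2*x)*z)+((2*x)*b))+((2*x)*b)))
Apply FACTOR at RL (target: (((2*x)*z)+((2*x)*b))): (2+((((2*x)*z)+((2*x)*b))+((2*x)*b))) -> (2+(((2*x)*(z+b))+((2*x)*b)))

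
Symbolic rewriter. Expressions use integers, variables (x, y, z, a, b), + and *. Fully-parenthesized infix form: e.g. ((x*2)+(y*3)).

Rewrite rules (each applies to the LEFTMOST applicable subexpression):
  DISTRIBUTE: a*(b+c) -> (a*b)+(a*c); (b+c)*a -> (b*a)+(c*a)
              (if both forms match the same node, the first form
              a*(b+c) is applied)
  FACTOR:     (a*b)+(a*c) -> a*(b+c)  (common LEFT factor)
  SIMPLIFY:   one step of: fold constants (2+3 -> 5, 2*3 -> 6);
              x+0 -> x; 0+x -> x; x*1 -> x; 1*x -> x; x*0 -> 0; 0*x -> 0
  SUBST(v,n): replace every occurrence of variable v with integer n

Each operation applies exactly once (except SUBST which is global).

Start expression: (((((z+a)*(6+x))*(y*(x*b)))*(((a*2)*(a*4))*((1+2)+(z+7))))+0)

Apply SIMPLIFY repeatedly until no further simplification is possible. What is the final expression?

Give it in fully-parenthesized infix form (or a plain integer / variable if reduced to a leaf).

Start: (((((z+a)*(6+x))*(y*(x*b)))*(((a*2)*(a*4))*((1+2)+(z+7))))+0)
Step 1: at root: (((((z+a)*(6+x))*(y*(x*b)))*(((a*2)*(a*4))*((1+2)+(z+7))))+0) -> ((((z+a)*(6+x))*(y*(x*b)))*(((a*2)*(a*4))*((1+2)+(z+7)))); overall: (((((z+a)*(6+x))*(y*(x*b)))*(((a*2)*(a*4))*((1+2)+(z+7))))+0) -> ((((z+a)*(6+x))*(y*(x*b)))*(((a*2)*(a*4))*((1+2)+(z+7))))
Step 2: at RRL: (1+2) -> 3; overall: ((((z+a)*(6+x))*(y*(x*b)))*(((a*2)*(a*4))*((1+2)+(z+7)))) -> ((((z+a)*(6+x))*(y*(x*b)))*(((a*2)*(a*4))*(3+(z+7))))
Fixed point: ((((z+a)*(6+x))*(y*(x*b)))*(((a*2)*(a*4))*(3+(z+7))))

Answer: ((((z+a)*(6+x))*(y*(x*b)))*(((a*2)*(a*4))*(3+(z+7))))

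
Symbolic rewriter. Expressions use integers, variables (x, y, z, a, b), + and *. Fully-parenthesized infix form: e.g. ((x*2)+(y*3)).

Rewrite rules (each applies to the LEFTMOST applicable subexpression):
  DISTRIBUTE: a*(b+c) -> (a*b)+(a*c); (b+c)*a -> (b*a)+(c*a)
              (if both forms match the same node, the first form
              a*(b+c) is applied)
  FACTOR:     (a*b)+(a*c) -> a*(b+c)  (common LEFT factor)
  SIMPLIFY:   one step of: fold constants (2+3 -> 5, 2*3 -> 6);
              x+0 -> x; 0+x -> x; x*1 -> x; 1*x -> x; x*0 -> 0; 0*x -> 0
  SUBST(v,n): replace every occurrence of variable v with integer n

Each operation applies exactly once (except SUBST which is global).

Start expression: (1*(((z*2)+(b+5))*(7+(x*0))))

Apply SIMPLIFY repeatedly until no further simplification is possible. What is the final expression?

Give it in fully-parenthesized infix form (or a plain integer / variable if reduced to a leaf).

Answer: (((z*2)+(b+5))*7)

Derivation:
Start: (1*(((z*2)+(b+5))*(7+(x*0))))
Step 1: at root: (1*(((z*2)+(b+5))*(7+(x*0)))) -> (((z*2)+(b+5))*(7+(x*0))); overall: (1*(((z*2)+(b+5))*(7+(x*0)))) -> (((z*2)+(b+5))*(7+(x*0)))
Step 2: at RR: (x*0) -> 0; overall: (((z*2)+(b+5))*(7+(x*0))) -> (((z*2)+(b+5))*(7+0))
Step 3: at R: (7+0) -> 7; overall: (((z*2)+(b+5))*(7+0)) -> (((z*2)+(b+5))*7)
Fixed point: (((z*2)+(b+5))*7)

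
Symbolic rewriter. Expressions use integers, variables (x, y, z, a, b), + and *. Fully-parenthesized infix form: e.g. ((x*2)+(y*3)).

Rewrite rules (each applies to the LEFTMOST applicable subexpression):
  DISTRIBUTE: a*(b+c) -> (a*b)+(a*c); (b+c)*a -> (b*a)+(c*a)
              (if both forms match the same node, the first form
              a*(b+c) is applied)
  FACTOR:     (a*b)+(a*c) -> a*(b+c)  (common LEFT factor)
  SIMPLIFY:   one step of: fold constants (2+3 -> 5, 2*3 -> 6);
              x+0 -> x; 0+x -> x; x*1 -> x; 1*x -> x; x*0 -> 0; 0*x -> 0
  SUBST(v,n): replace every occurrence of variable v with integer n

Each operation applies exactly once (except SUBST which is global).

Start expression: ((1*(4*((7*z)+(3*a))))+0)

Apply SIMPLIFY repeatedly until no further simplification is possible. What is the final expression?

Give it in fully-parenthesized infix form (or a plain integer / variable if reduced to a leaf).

Start: ((1*(4*((7*z)+(3*a))))+0)
Step 1: at root: ((1*(4*((7*z)+(3*a))))+0) -> (1*(4*((7*z)+(3*a)))); overall: ((1*(4*((7*z)+(3*a))))+0) -> (1*(4*((7*z)+(3*a))))
Step 2: at root: (1*(4*((7*z)+(3*a)))) -> (4*((7*z)+(3*a))); overall: (1*(4*((7*z)+(3*a)))) -> (4*((7*z)+(3*a)))
Fixed point: (4*((7*z)+(3*a)))

Answer: (4*((7*z)+(3*a)))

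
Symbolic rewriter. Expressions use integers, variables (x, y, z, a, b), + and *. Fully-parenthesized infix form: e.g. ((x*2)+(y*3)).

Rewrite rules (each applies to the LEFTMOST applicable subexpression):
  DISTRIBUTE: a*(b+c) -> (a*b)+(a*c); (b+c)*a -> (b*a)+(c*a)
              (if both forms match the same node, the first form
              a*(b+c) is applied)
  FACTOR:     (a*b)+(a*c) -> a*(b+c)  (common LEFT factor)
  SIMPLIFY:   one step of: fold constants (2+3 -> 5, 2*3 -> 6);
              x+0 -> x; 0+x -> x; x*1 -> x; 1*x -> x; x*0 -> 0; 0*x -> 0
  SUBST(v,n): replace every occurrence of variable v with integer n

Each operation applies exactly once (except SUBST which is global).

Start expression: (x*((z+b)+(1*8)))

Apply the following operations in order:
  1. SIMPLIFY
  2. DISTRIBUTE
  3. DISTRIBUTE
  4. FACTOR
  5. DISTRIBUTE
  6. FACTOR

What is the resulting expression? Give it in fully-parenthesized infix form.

Start: (x*((z+b)+(1*8)))
Apply SIMPLIFY at RR (target: (1*8)): (x*((z+b)+(1*8))) -> (x*((z+b)+8))
Apply DISTRIBUTE at root (target: (x*((z+b)+8))): (x*((z+b)+8)) -> ((x*(z+b))+(x*8))
Apply DISTRIBUTE at L (target: (x*(z+b))): ((x*(z+b))+(x*8)) -> (((x*z)+(x*b))+(x*8))
Apply FACTOR at L (target: ((x*z)+(x*b))): (((x*z)+(x*b))+(x*8)) -> ((x*(z+b))+(x*8))
Apply DISTRIBUTE at L (target: (x*(z+b))): ((x*(z+b))+(x*8)) -> (((x*z)+(x*b))+(x*8))
Apply FACTOR at L (target: ((x*z)+(x*b))): (((x*z)+(x*b))+(x*8)) -> ((x*(z+b))+(x*8))

Answer: ((x*(z+b))+(x*8))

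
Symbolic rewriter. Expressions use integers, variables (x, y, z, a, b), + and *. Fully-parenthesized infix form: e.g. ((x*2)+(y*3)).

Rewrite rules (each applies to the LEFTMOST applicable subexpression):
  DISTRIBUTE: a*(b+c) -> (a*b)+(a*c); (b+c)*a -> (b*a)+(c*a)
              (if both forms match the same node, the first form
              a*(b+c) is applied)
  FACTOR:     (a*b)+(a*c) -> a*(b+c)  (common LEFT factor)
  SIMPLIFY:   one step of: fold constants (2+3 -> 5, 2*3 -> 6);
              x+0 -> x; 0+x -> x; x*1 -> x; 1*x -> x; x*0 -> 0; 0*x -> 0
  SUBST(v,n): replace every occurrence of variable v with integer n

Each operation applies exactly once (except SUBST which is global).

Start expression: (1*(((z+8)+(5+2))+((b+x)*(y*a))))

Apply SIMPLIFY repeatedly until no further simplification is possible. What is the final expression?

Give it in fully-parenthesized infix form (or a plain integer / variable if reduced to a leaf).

Answer: (((z+8)+7)+((b+x)*(y*a)))

Derivation:
Start: (1*(((z+8)+(5+2))+((b+x)*(y*a))))
Step 1: at root: (1*(((z+8)+(5+2))+((b+x)*(y*a)))) -> (((z+8)+(5+2))+((b+x)*(y*a))); overall: (1*(((z+8)+(5+2))+((b+x)*(y*a)))) -> (((z+8)+(5+2))+((b+x)*(y*a)))
Step 2: at LR: (5+2) -> 7; overall: (((z+8)+(5+2))+((b+x)*(y*a))) -> (((z+8)+7)+((b+x)*(y*a)))
Fixed point: (((z+8)+7)+((b+x)*(y*a)))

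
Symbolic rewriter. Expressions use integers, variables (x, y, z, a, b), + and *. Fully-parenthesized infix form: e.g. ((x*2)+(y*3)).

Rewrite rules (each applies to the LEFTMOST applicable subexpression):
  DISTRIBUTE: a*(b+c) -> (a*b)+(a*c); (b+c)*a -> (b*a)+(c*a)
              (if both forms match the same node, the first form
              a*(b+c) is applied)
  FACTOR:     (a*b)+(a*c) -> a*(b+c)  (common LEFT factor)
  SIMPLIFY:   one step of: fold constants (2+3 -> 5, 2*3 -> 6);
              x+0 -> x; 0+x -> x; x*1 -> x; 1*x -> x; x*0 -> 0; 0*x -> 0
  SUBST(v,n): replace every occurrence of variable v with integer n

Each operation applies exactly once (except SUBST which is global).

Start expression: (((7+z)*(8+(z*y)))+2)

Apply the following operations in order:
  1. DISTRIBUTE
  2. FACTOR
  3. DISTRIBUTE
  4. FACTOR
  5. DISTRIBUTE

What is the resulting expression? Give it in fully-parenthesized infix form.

Answer: ((((7+z)*8)+((7+z)*(z*y)))+2)

Derivation:
Start: (((7+z)*(8+(z*y)))+2)
Apply DISTRIBUTE at L (target: ((7+z)*(8+(z*y)))): (((7+z)*(8+(z*y)))+2) -> ((((7+z)*8)+((7+z)*(z*y)))+2)
Apply FACTOR at L (target: (((7+z)*8)+((7+z)*(z*y)))): ((((7+z)*8)+((7+z)*(z*y)))+2) -> (((7+z)*(8+(z*y)))+2)
Apply DISTRIBUTE at L (target: ((7+z)*(8+(z*y)))): (((7+z)*(8+(z*y)))+2) -> ((((7+z)*8)+((7+z)*(z*y)))+2)
Apply FACTOR at L (target: (((7+z)*8)+((7+z)*(z*y)))): ((((7+z)*8)+((7+z)*(z*y)))+2) -> (((7+z)*(8+(z*y)))+2)
Apply DISTRIBUTE at L (target: ((7+z)*(8+(z*y)))): (((7+z)*(8+(z*y)))+2) -> ((((7+z)*8)+((7+z)*(z*y)))+2)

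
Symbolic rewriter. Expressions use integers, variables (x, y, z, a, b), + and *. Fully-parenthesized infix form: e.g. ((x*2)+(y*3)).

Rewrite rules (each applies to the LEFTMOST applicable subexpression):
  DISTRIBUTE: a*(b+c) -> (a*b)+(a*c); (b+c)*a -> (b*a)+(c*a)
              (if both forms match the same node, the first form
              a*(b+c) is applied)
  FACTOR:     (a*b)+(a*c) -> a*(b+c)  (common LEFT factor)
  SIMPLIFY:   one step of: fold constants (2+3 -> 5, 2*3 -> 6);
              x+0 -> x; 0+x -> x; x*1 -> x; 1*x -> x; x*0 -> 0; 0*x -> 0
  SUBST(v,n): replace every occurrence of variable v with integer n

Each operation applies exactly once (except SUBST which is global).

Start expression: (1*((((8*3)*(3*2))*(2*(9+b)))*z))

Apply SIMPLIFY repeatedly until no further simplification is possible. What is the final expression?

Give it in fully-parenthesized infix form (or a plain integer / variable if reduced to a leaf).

Answer: ((144*(2*(9+b)))*z)

Derivation:
Start: (1*((((8*3)*(3*2))*(2*(9+b)))*z))
Step 1: at root: (1*((((8*3)*(3*2))*(2*(9+b)))*z)) -> ((((8*3)*(3*2))*(2*(9+b)))*z); overall: (1*((((8*3)*(3*2))*(2*(9+b)))*z)) -> ((((8*3)*(3*2))*(2*(9+b)))*z)
Step 2: at LLL: (8*3) -> 24; overall: ((((8*3)*(3*2))*(2*(9+b)))*z) -> (((24*(3*2))*(2*(9+b)))*z)
Step 3: at LLR: (3*2) -> 6; overall: (((24*(3*2))*(2*(9+b)))*z) -> (((24*6)*(2*(9+b)))*z)
Step 4: at LL: (24*6) -> 144; overall: (((24*6)*(2*(9+b)))*z) -> ((144*(2*(9+b)))*z)
Fixed point: ((144*(2*(9+b)))*z)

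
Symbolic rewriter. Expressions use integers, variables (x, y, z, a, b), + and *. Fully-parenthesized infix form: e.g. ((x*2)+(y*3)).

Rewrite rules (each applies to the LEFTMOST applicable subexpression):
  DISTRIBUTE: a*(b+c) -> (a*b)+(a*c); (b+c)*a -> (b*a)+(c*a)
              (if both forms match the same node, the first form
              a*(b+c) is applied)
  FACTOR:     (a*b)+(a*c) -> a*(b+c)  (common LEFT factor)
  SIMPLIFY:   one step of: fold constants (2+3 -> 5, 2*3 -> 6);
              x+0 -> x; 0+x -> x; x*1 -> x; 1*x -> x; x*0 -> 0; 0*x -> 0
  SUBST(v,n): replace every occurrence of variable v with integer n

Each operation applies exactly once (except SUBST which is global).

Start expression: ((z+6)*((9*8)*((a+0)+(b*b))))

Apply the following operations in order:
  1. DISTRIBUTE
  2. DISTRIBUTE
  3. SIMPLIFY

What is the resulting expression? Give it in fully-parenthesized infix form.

Start: ((z+6)*((9*8)*((a+0)+(b*b))))
Apply DISTRIBUTE at root (target: ((z+6)*((9*8)*((a+0)+(b*b))))): ((z+6)*((9*8)*((a+0)+(b*b)))) -> ((z*((9*8)*((a+0)+(b*b))))+(6*((9*8)*((a+0)+(b*b)))))
Apply DISTRIBUTE at LR (target: ((9*8)*((a+0)+(b*b)))): ((z*((9*8)*((a+0)+(b*b))))+(6*((9*8)*((a+0)+(b*b))))) -> ((z*(((9*8)*(a+0))+((9*8)*(b*b))))+(6*((9*8)*((a+0)+(b*b)))))
Apply SIMPLIFY at LRLL (target: (9*8)): ((z*(((9*8)*(a+0))+((9*8)*(b*b))))+(6*((9*8)*((a+0)+(b*b))))) -> ((z*((72*(a+0))+((9*8)*(b*b))))+(6*((9*8)*((a+0)+(b*b)))))

Answer: ((z*((72*(a+0))+((9*8)*(b*b))))+(6*((9*8)*((a+0)+(b*b)))))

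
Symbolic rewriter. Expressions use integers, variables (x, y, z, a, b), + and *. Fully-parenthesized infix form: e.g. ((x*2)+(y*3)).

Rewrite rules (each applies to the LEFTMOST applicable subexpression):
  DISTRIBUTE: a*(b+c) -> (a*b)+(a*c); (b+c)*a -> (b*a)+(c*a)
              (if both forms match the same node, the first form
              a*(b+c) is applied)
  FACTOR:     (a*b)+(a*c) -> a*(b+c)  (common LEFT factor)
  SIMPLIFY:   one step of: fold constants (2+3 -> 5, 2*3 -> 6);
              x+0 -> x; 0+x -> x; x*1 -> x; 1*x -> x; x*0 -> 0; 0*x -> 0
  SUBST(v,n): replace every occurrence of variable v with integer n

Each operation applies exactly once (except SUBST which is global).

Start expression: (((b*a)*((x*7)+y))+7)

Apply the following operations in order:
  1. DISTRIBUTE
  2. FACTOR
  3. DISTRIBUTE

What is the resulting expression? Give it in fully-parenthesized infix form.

Start: (((b*a)*((x*7)+y))+7)
Apply DISTRIBUTE at L (target: ((b*a)*((x*7)+y))): (((b*a)*((x*7)+y))+7) -> ((((b*a)*(x*7))+((b*a)*y))+7)
Apply FACTOR at L (target: (((b*a)*(x*7))+((b*a)*y))): ((((b*a)*(x*7))+((b*a)*y))+7) -> (((b*a)*((x*7)+y))+7)
Apply DISTRIBUTE at L (target: ((b*a)*((x*7)+y))): (((b*a)*((x*7)+y))+7) -> ((((b*a)*(x*7))+((b*a)*y))+7)

Answer: ((((b*a)*(x*7))+((b*a)*y))+7)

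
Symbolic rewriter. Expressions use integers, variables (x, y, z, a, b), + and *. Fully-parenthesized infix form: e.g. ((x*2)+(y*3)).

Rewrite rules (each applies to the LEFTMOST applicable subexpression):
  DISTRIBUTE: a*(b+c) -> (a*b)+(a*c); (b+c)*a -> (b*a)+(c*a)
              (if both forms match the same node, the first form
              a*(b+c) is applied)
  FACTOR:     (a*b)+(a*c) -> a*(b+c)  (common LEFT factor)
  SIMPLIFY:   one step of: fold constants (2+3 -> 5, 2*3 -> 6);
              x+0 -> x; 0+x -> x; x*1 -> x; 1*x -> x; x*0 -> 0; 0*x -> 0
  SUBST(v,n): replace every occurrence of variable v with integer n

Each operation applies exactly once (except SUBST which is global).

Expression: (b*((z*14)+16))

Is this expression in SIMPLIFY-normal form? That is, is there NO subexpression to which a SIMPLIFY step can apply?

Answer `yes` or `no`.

Expression: (b*((z*14)+16))
Scanning for simplifiable subexpressions (pre-order)...
  at root: (b*((z*14)+16)) (not simplifiable)
  at R: ((z*14)+16) (not simplifiable)
  at RL: (z*14) (not simplifiable)
Result: no simplifiable subexpression found -> normal form.

Answer: yes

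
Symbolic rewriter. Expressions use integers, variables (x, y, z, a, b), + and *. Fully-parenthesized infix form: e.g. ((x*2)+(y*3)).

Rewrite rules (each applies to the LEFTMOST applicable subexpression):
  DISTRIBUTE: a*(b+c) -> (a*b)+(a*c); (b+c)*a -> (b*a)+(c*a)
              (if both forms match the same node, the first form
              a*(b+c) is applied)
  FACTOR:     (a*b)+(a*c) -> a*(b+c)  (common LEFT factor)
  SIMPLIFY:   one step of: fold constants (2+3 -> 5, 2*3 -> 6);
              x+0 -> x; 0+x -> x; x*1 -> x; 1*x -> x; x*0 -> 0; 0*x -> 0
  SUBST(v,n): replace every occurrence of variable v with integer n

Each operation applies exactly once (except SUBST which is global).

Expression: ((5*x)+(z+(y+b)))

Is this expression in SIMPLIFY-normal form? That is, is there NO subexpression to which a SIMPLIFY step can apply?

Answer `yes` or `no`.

Answer: yes

Derivation:
Expression: ((5*x)+(z+(y+b)))
Scanning for simplifiable subexpressions (pre-order)...
  at root: ((5*x)+(z+(y+b))) (not simplifiable)
  at L: (5*x) (not simplifiable)
  at R: (z+(y+b)) (not simplifiable)
  at RR: (y+b) (not simplifiable)
Result: no simplifiable subexpression found -> normal form.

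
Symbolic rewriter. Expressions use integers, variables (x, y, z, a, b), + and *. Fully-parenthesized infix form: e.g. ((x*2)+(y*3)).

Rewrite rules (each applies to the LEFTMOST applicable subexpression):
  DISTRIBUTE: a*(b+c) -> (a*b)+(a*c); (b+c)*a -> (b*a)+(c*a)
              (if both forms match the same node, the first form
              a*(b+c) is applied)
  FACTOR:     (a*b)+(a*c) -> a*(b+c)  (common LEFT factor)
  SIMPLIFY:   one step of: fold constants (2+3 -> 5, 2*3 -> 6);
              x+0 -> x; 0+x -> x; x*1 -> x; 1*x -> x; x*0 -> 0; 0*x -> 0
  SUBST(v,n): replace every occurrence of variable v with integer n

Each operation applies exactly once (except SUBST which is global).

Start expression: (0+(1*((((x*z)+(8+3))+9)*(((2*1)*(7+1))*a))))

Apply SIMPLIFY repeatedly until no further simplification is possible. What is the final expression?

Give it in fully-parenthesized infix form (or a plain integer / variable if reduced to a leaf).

Answer: ((((x*z)+11)+9)*(16*a))

Derivation:
Start: (0+(1*((((x*z)+(8+3))+9)*(((2*1)*(7+1))*a))))
Step 1: at root: (0+(1*((((x*z)+(8+3))+9)*(((2*1)*(7+1))*a)))) -> (1*((((x*z)+(8+3))+9)*(((2*1)*(7+1))*a))); overall: (0+(1*((((x*z)+(8+3))+9)*(((2*1)*(7+1))*a)))) -> (1*((((x*z)+(8+3))+9)*(((2*1)*(7+1))*a)))
Step 2: at root: (1*((((x*z)+(8+3))+9)*(((2*1)*(7+1))*a))) -> ((((x*z)+(8+3))+9)*(((2*1)*(7+1))*a)); overall: (1*((((x*z)+(8+3))+9)*(((2*1)*(7+1))*a))) -> ((((x*z)+(8+3))+9)*(((2*1)*(7+1))*a))
Step 3: at LLR: (8+3) -> 11; overall: ((((x*z)+(8+3))+9)*(((2*1)*(7+1))*a)) -> ((((x*z)+11)+9)*(((2*1)*(7+1))*a))
Step 4: at RLL: (2*1) -> 2; overall: ((((x*z)+11)+9)*(((2*1)*(7+1))*a)) -> ((((x*z)+11)+9)*((2*(7+1))*a))
Step 5: at RLR: (7+1) -> 8; overall: ((((x*z)+11)+9)*((2*(7+1))*a)) -> ((((x*z)+11)+9)*((2*8)*a))
Step 6: at RL: (2*8) -> 16; overall: ((((x*z)+11)+9)*((2*8)*a)) -> ((((x*z)+11)+9)*(16*a))
Fixed point: ((((x*z)+11)+9)*(16*a))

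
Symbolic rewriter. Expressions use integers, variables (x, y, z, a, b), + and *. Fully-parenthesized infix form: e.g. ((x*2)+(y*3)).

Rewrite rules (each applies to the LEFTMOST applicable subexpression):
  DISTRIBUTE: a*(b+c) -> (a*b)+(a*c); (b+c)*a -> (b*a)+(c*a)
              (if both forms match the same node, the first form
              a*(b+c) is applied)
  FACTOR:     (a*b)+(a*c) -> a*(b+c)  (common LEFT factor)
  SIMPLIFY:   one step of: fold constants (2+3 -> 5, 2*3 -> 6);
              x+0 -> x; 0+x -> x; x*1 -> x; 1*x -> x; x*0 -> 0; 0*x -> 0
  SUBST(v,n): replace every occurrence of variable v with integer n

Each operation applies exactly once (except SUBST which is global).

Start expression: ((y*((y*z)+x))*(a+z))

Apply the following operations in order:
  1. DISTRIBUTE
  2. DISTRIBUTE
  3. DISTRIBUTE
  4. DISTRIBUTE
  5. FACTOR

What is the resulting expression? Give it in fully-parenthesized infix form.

Start: ((y*((y*z)+x))*(a+z))
Apply DISTRIBUTE at root (target: ((y*((y*z)+x))*(a+z))): ((y*((y*z)+x))*(a+z)) -> (((y*((y*z)+x))*a)+((y*((y*z)+x))*z))
Apply DISTRIBUTE at LL (target: (y*((y*z)+x))): (((y*((y*z)+x))*a)+((y*((y*z)+x))*z)) -> ((((y*(y*z))+(y*x))*a)+((y*((y*z)+x))*z))
Apply DISTRIBUTE at L (target: (((y*(y*z))+(y*x))*a)): ((((y*(y*z))+(y*x))*a)+((y*((y*z)+x))*z)) -> ((((y*(y*z))*a)+((y*x)*a))+((y*((y*z)+x))*z))
Apply DISTRIBUTE at RL (target: (y*((y*z)+x))): ((((y*(y*z))*a)+((y*x)*a))+((y*((y*z)+x))*z)) -> ((((y*(y*z))*a)+((y*x)*a))+(((y*(y*z))+(y*x))*z))
Apply FACTOR at RL (target: ((y*(y*z))+(y*x))): ((((y*(y*z))*a)+((y*x)*a))+(((y*(y*z))+(y*x))*z)) -> ((((y*(y*z))*a)+((y*x)*a))+((y*((y*z)+x))*z))

Answer: ((((y*(y*z))*a)+((y*x)*a))+((y*((y*z)+x))*z))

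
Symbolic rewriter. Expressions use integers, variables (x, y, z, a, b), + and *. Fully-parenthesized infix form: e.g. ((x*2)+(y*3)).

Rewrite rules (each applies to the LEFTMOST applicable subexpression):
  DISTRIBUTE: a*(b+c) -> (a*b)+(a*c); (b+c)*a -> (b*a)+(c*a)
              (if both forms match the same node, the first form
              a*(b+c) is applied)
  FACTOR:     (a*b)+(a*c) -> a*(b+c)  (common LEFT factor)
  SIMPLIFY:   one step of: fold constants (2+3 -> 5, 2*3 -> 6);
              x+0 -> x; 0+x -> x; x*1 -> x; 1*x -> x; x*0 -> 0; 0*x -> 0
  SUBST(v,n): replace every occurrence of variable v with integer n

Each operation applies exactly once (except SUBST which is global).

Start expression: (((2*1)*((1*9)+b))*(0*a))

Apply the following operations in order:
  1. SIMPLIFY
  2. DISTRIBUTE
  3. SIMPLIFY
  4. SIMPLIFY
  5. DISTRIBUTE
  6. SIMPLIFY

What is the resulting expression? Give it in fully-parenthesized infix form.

Start: (((2*1)*((1*9)+b))*(0*a))
Apply SIMPLIFY at LL (target: (2*1)): (((2*1)*((1*9)+b))*(0*a)) -> ((2*((1*9)+b))*(0*a))
Apply DISTRIBUTE at L (target: (2*((1*9)+b))): ((2*((1*9)+b))*(0*a)) -> (((2*(1*9))+(2*b))*(0*a))
Apply SIMPLIFY at LLR (target: (1*9)): (((2*(1*9))+(2*b))*(0*a)) -> (((2*9)+(2*b))*(0*a))
Apply SIMPLIFY at LL (target: (2*9)): (((2*9)+(2*b))*(0*a)) -> ((18+(2*b))*(0*a))
Apply DISTRIBUTE at root (target: ((18+(2*b))*(0*a))): ((18+(2*b))*(0*a)) -> ((18*(0*a))+((2*b)*(0*a)))
Apply SIMPLIFY at LR (target: (0*a)): ((18*(0*a))+((2*b)*(0*a))) -> ((18*0)+((2*b)*(0*a)))

Answer: ((18*0)+((2*b)*(0*a)))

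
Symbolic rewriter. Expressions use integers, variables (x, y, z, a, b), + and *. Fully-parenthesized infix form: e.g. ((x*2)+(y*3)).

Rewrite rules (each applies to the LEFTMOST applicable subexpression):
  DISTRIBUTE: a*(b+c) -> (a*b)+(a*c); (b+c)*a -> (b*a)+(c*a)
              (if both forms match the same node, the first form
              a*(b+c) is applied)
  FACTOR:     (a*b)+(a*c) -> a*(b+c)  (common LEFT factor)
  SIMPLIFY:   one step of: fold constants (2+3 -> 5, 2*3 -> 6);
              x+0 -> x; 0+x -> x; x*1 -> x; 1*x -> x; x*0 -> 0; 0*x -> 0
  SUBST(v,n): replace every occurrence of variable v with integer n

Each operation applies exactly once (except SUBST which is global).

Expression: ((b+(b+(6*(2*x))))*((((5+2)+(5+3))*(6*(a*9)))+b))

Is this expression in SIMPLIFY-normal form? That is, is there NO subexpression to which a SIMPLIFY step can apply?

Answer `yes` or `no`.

Expression: ((b+(b+(6*(2*x))))*((((5+2)+(5+3))*(6*(a*9)))+b))
Scanning for simplifiable subexpressions (pre-order)...
  at root: ((b+(b+(6*(2*x))))*((((5+2)+(5+3))*(6*(a*9)))+b)) (not simplifiable)
  at L: (b+(b+(6*(2*x)))) (not simplifiable)
  at LR: (b+(6*(2*x))) (not simplifiable)
  at LRR: (6*(2*x)) (not simplifiable)
  at LRRR: (2*x) (not simplifiable)
  at R: ((((5+2)+(5+3))*(6*(a*9)))+b) (not simplifiable)
  at RL: (((5+2)+(5+3))*(6*(a*9))) (not simplifiable)
  at RLL: ((5+2)+(5+3)) (not simplifiable)
  at RLLL: (5+2) (SIMPLIFIABLE)
  at RLLR: (5+3) (SIMPLIFIABLE)
  at RLR: (6*(a*9)) (not simplifiable)
  at RLRR: (a*9) (not simplifiable)
Found simplifiable subexpr at path RLLL: (5+2)
One SIMPLIFY step would give: ((b+(b+(6*(2*x))))*(((7+(5+3))*(6*(a*9)))+b))
-> NOT in normal form.

Answer: no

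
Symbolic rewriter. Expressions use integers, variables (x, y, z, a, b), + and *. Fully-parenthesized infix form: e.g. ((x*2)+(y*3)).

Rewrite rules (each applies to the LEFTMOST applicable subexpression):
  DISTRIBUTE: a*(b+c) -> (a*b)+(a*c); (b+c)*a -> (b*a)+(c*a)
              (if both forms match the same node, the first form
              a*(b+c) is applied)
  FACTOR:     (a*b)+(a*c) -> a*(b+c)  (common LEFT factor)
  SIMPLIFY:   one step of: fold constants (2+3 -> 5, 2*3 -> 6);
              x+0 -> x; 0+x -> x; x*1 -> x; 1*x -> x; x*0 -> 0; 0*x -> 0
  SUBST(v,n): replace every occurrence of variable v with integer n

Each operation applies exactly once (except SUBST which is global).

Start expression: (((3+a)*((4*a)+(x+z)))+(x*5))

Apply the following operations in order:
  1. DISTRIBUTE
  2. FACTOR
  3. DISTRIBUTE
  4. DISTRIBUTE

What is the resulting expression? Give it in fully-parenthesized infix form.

Answer: ((((3*(4*a))+(a*(4*a)))+((3+a)*(x+z)))+(x*5))

Derivation:
Start: (((3+a)*((4*a)+(x+z)))+(x*5))
Apply DISTRIBUTE at L (target: ((3+a)*((4*a)+(x+z)))): (((3+a)*((4*a)+(x+z)))+(x*5)) -> ((((3+a)*(4*a))+((3+a)*(x+z)))+(x*5))
Apply FACTOR at L (target: (((3+a)*(4*a))+((3+a)*(x+z)))): ((((3+a)*(4*a))+((3+a)*(x+z)))+(x*5)) -> (((3+a)*((4*a)+(x+z)))+(x*5))
Apply DISTRIBUTE at L (target: ((3+a)*((4*a)+(x+z)))): (((3+a)*((4*a)+(x+z)))+(x*5)) -> ((((3+a)*(4*a))+((3+a)*(x+z)))+(x*5))
Apply DISTRIBUTE at LL (target: ((3+a)*(4*a))): ((((3+a)*(4*a))+((3+a)*(x+z)))+(x*5)) -> ((((3*(4*a))+(a*(4*a)))+((3+a)*(x+z)))+(x*5))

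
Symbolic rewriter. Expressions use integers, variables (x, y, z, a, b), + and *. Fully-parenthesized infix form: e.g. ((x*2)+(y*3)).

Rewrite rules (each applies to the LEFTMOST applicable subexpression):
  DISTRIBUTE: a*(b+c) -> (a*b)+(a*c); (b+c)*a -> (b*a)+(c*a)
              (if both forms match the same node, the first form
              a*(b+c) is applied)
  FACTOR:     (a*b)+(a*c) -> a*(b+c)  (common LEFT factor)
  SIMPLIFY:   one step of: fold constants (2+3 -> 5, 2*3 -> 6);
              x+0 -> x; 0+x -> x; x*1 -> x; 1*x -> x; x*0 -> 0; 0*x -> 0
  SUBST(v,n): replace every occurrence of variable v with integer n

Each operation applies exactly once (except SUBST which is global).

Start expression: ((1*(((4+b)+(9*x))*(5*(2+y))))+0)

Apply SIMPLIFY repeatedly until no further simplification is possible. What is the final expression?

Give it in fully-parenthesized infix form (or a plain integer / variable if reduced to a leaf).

Start: ((1*(((4+b)+(9*x))*(5*(2+y))))+0)
Step 1: at root: ((1*(((4+b)+(9*x))*(5*(2+y))))+0) -> (1*(((4+b)+(9*x))*(5*(2+y)))); overall: ((1*(((4+b)+(9*x))*(5*(2+y))))+0) -> (1*(((4+b)+(9*x))*(5*(2+y))))
Step 2: at root: (1*(((4+b)+(9*x))*(5*(2+y)))) -> (((4+b)+(9*x))*(5*(2+y))); overall: (1*(((4+b)+(9*x))*(5*(2+y)))) -> (((4+b)+(9*x))*(5*(2+y)))
Fixed point: (((4+b)+(9*x))*(5*(2+y)))

Answer: (((4+b)+(9*x))*(5*(2+y)))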